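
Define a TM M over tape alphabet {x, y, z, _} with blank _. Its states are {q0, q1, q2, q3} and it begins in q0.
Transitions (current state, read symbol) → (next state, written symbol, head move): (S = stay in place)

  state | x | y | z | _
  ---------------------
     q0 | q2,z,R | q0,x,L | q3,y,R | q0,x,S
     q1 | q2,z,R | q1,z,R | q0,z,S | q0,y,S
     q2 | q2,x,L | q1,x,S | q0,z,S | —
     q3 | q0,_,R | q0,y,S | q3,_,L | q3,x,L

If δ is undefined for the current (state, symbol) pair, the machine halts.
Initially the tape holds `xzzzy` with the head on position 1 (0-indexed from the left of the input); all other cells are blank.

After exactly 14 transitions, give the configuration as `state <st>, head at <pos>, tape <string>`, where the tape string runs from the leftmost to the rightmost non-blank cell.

state=q0 head=1 tape=x[z]zzy   (q0,z)→(q3,y,R)
state=q3 head=2 tape=xy[z]zy   (q3,z)→(q3,_,L)
state=q3 head=1 tape=x[y]_zy   (q3,y)→(q0,y,S)
state=q0 head=1 tape=x[y]_zy   (q0,y)→(q0,x,L)
state=q0 head=0 tape=[x]x_zy   (q0,x)→(q2,z,R)
state=q2 head=1 tape=z[x]_zy   (q2,x)→(q2,x,L)
state=q2 head=0 tape=[z]x_zy   (q2,z)→(q0,z,S)
state=q0 head=0 tape=[z]x_zy   (q0,z)→(q3,y,R)
state=q3 head=1 tape=y[x]_zy   (q3,x)→(q0,_,R)
state=q0 head=2 tape=y_[_]zy   (q0,_)→(q0,x,S)
state=q0 head=2 tape=y_[x]zy   (q0,x)→(q2,z,R)
state=q2 head=3 tape=y_z[z]y   (q2,z)→(q0,z,S)
state=q0 head=3 tape=y_z[z]y   (q0,z)→(q3,y,R)
state=q3 head=4 tape=y_zy[y]   (q3,y)→(q0,y,S)
state=q0 head=4 tape=y_zy[y]
After 14 steps: state q0, head at 4, tape y_zyy.

state q0, head at 4, tape y_zyy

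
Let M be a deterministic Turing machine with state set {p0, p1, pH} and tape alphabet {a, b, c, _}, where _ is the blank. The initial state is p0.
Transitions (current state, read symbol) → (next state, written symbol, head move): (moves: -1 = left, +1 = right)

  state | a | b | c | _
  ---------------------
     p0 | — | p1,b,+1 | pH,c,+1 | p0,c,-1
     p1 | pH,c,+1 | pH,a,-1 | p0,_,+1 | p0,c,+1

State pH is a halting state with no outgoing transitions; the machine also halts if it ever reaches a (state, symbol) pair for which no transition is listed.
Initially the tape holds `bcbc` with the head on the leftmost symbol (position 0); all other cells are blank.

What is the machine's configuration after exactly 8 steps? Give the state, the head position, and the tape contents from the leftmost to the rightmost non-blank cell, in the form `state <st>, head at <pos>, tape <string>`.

state=p0 head=0 tape=[b]cbc_   (p0,b)→(p1,b,+1)
state=p1 head=1 tape=b[c]bc_   (p1,c)→(p0,_,+1)
state=p0 head=2 tape=b_[b]c_   (p0,b)→(p1,b,+1)
state=p1 head=3 tape=b_b[c]_   (p1,c)→(p0,_,+1)
state=p0 head=4 tape=b_b_[_]   (p0,_)→(p0,c,-1)
state=p0 head=3 tape=b_b[_]c   (p0,_)→(p0,c,-1)
state=p0 head=2 tape=b_[b]cc   (p0,b)→(p1,b,+1)
state=p1 head=3 tape=b_b[c]c   (p1,c)→(p0,_,+1)
state=p0 head=4 tape=b_b_[c]
After 8 steps: state p0, head at 4, tape b_b_c.

state p0, head at 4, tape b_b_c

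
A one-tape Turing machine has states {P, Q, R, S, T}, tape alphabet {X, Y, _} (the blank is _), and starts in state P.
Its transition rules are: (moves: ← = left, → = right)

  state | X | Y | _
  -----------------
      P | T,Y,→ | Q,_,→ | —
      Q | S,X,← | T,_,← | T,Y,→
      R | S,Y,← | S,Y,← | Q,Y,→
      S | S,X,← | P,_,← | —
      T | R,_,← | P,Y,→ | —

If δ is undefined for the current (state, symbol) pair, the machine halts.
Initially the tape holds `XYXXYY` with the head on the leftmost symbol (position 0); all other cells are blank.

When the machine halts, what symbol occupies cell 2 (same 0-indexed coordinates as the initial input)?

Y

P | [X]YXXYY   read X → write Y, move →, go to T
T | Y[Y]XXYY   read Y → write Y, move →, go to P
P | YY[X]XYY   read X → write Y, move →, go to T
T | YYY[X]YY   read X → write _, move ←, go to R
R | YY[Y]_YY   read Y → write Y, move ←, go to S
S | Y[Y]Y_YY   read Y → write _, move ←, go to P
P | [Y]_Y_YY   read Y → write _, move →, go to Q
Q | _[_]Y_YY   read _ → write Y, move →, go to T
T | _Y[Y]_YY   read Y → write Y, move →, go to P
P | _YY[_]YY
Cell 2 holds Y when M halts.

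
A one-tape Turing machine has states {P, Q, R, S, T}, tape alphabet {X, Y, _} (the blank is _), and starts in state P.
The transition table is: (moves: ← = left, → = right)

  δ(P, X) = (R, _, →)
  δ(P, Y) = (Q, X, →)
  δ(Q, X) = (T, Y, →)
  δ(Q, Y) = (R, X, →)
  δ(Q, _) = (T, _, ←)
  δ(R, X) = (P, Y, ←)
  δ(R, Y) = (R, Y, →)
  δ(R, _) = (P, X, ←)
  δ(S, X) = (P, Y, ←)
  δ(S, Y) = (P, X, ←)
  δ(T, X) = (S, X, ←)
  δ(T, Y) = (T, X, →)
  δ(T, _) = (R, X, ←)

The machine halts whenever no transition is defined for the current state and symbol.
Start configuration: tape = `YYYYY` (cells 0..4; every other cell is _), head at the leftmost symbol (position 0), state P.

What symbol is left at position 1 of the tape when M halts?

X

state=P head=0 tape=[Y]YYYY___   (P,Y)→(Q,X,→)
state=Q head=1 tape=X[Y]YYY___   (Q,Y)→(R,X,→)
state=R head=2 tape=XX[Y]YY___   (R,Y)→(R,Y,→)
state=R head=3 tape=XXY[Y]Y___   (R,Y)→(R,Y,→)
state=R head=4 tape=XXYY[Y]___   (R,Y)→(R,Y,→)
state=R head=5 tape=XXYYY[_]__   (R,_)→(P,X,←)
state=P head=4 tape=XXYY[Y]X__   (P,Y)→(Q,X,→)
state=Q head=5 tape=XXYYX[X]__   (Q,X)→(T,Y,→)
state=T head=6 tape=XXYYXY[_]_   (T,_)→(R,X,←)
state=R head=5 tape=XXYYX[Y]X_   (R,Y)→(R,Y,→)
state=R head=6 tape=XXYYXY[X]_   (R,X)→(P,Y,←)
state=P head=5 tape=XXYYX[Y]Y_   (P,Y)→(Q,X,→)
state=Q head=6 tape=XXYYXX[Y]_   (Q,Y)→(R,X,→)
state=R head=7 tape=XXYYXXX[_]   (R,_)→(P,X,←)
state=P head=6 tape=XXYYXX[X]X   (P,X)→(R,_,→)
state=R head=7 tape=XXYYXX_[X]   (R,X)→(P,Y,←)
state=P head=6 tape=XXYYXX[_]Y
Cell 1 holds X when M halts.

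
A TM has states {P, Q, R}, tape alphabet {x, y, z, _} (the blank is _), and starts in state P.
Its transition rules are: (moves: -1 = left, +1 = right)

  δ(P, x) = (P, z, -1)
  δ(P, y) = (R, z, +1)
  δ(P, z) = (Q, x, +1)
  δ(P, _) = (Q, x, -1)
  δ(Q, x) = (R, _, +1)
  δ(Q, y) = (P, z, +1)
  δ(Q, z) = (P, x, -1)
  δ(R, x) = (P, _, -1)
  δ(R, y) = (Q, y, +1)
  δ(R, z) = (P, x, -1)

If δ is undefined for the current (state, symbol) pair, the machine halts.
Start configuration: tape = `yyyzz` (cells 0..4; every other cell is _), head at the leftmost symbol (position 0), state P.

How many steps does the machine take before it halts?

20

P | __[y]yyzz   read y → write z, move +1, go to R
R | __z[y]yzz   read y → write y, move +1, go to Q
Q | __zy[y]zz   read y → write z, move +1, go to P
P | __zyz[z]z   read z → write x, move +1, go to Q
Q | __zyzx[z]   read z → write x, move -1, go to P
P | __zyz[x]x   read x → write z, move -1, go to P
P | __zy[z]zx   read z → write x, move +1, go to Q
Q | __zyx[z]x   read z → write x, move -1, go to P
P | __zy[x]xx   read x → write z, move -1, go to P
P | __z[y]zxx   read y → write z, move +1, go to R
R | __zz[z]xx   read z → write x, move -1, go to P
P | __z[z]xxx   read z → write x, move +1, go to Q
Q | __zx[x]xx   read x → write _, move +1, go to R
R | __zx_[x]x   read x → write _, move -1, go to P
P | __zx[_]_x   read _ → write x, move -1, go to Q
Q | __z[x]x_x   read x → write _, move +1, go to R
R | __z_[x]_x   read x → write _, move -1, go to P
P | __z[_]__x   read _ → write x, move -1, go to Q
Q | __[z]x__x   read z → write x, move -1, go to P
P | _[_]xx__x   read _ → write x, move -1, go to Q
Q | [_]xxx__x
M halts after 20 transitions.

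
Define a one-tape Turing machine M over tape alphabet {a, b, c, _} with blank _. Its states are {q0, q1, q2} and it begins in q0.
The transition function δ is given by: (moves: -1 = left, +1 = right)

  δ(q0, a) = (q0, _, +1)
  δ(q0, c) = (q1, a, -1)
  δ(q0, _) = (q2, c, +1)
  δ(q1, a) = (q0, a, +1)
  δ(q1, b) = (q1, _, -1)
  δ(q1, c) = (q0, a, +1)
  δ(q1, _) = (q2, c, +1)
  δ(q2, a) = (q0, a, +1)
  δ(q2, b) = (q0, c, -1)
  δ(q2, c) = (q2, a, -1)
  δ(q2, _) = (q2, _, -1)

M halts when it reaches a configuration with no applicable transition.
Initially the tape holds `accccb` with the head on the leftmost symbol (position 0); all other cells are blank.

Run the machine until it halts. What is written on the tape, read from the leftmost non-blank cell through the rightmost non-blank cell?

caca_b

state=q0 head=0 tape=[a]ccccb   (q0,a)→(q0,_,+1)
state=q0 head=1 tape=_[c]cccb   (q0,c)→(q1,a,-1)
state=q1 head=0 tape=[_]acccb   (q1,_)→(q2,c,+1)
state=q2 head=1 tape=c[a]cccb   (q2,a)→(q0,a,+1)
state=q0 head=2 tape=ca[c]ccb   (q0,c)→(q1,a,-1)
state=q1 head=1 tape=c[a]accb   (q1,a)→(q0,a,+1)
state=q0 head=2 tape=ca[a]ccb   (q0,a)→(q0,_,+1)
state=q0 head=3 tape=ca_[c]cb   (q0,c)→(q1,a,-1)
state=q1 head=2 tape=ca[_]acb   (q1,_)→(q2,c,+1)
state=q2 head=3 tape=cac[a]cb   (q2,a)→(q0,a,+1)
state=q0 head=4 tape=caca[c]b   (q0,c)→(q1,a,-1)
state=q1 head=3 tape=cac[a]ab   (q1,a)→(q0,a,+1)
state=q0 head=4 tape=caca[a]b   (q0,a)→(q0,_,+1)
state=q0 head=5 tape=caca_[b]
The non-blank tape span at halt is caca_b.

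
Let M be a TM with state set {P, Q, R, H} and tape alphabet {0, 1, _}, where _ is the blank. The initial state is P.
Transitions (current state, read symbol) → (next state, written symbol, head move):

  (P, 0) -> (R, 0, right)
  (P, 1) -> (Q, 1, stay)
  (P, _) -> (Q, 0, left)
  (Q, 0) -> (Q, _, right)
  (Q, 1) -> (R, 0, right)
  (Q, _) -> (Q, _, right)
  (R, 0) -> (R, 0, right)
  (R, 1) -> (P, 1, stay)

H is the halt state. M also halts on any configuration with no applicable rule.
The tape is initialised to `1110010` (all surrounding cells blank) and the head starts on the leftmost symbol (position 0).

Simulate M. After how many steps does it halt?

state=P head=0 tape=[1]110010_   (P,1)→(Q,1,stay)
state=Q head=0 tape=[1]110010_   (Q,1)→(R,0,right)
state=R head=1 tape=0[1]10010_   (R,1)→(P,1,stay)
state=P head=1 tape=0[1]10010_   (P,1)→(Q,1,stay)
state=Q head=1 tape=0[1]10010_   (Q,1)→(R,0,right)
state=R head=2 tape=00[1]0010_   (R,1)→(P,1,stay)
state=P head=2 tape=00[1]0010_   (P,1)→(Q,1,stay)
state=Q head=2 tape=00[1]0010_   (Q,1)→(R,0,right)
state=R head=3 tape=000[0]010_   (R,0)→(R,0,right)
state=R head=4 tape=0000[0]10_   (R,0)→(R,0,right)
state=R head=5 tape=00000[1]0_   (R,1)→(P,1,stay)
state=P head=5 tape=00000[1]0_   (P,1)→(Q,1,stay)
state=Q head=5 tape=00000[1]0_   (Q,1)→(R,0,right)
state=R head=6 tape=000000[0]_   (R,0)→(R,0,right)
state=R head=7 tape=0000000[_]
M halts after 14 transitions.

14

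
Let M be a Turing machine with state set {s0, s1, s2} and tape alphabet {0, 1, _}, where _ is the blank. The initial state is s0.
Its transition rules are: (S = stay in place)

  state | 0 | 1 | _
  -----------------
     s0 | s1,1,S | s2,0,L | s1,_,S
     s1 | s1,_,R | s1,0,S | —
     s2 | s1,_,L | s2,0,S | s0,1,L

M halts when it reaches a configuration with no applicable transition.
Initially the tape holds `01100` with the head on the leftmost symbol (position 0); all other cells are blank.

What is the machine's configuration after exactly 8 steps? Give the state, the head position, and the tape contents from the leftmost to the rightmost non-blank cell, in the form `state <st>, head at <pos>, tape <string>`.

state s1, head at 4, tape 0

s0 | [0]1100   read 0 → write 1, move S, go to s1
s1 | [1]1100   read 1 → write 0, move S, go to s1
s1 | [0]1100   read 0 → write _, move R, go to s1
s1 | _[1]100   read 1 → write 0, move S, go to s1
s1 | _[0]100   read 0 → write _, move R, go to s1
s1 | __[1]00   read 1 → write 0, move S, go to s1
s1 | __[0]00   read 0 → write _, move R, go to s1
s1 | ___[0]0   read 0 → write _, move R, go to s1
s1 | ____[0]
After 8 steps: state s1, head at 4, tape 0.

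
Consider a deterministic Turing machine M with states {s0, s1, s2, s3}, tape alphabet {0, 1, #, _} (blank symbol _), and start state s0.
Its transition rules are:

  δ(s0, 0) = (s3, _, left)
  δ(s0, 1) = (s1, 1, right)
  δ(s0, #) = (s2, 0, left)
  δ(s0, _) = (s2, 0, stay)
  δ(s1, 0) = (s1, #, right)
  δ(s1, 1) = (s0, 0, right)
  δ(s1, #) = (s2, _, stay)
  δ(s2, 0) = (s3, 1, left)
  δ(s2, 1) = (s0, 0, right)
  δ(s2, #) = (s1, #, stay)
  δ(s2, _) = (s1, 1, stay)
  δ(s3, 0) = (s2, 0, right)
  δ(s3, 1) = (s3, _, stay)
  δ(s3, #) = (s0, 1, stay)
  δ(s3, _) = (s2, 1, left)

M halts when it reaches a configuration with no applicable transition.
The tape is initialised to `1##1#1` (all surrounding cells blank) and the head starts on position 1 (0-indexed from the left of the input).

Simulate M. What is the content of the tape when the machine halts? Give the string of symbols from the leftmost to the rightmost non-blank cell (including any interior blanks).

state=s0 head=1 tape=1[#]#1#1_   (s0,#)→(s2,0,left)
state=s2 head=0 tape=[1]0#1#1_   (s2,1)→(s0,0,right)
state=s0 head=1 tape=0[0]#1#1_   (s0,0)→(s3,_,left)
state=s3 head=0 tape=[0]_#1#1_   (s3,0)→(s2,0,right)
state=s2 head=1 tape=0[_]#1#1_   (s2,_)→(s1,1,stay)
state=s1 head=1 tape=0[1]#1#1_   (s1,1)→(s0,0,right)
state=s0 head=2 tape=00[#]1#1_   (s0,#)→(s2,0,left)
state=s2 head=1 tape=0[0]01#1_   (s2,0)→(s3,1,left)
state=s3 head=0 tape=[0]101#1_   (s3,0)→(s2,0,right)
state=s2 head=1 tape=0[1]01#1_   (s2,1)→(s0,0,right)
state=s0 head=2 tape=00[0]1#1_   (s0,0)→(s3,_,left)
state=s3 head=1 tape=0[0]_1#1_   (s3,0)→(s2,0,right)
state=s2 head=2 tape=00[_]1#1_   (s2,_)→(s1,1,stay)
state=s1 head=2 tape=00[1]1#1_   (s1,1)→(s0,0,right)
state=s0 head=3 tape=000[1]#1_   (s0,1)→(s1,1,right)
state=s1 head=4 tape=0001[#]1_   (s1,#)→(s2,_,stay)
state=s2 head=4 tape=0001[_]1_   (s2,_)→(s1,1,stay)
state=s1 head=4 tape=0001[1]1_   (s1,1)→(s0,0,right)
state=s0 head=5 tape=00010[1]_   (s0,1)→(s1,1,right)
state=s1 head=6 tape=000101[_]
The non-blank tape span at halt is 000101.

000101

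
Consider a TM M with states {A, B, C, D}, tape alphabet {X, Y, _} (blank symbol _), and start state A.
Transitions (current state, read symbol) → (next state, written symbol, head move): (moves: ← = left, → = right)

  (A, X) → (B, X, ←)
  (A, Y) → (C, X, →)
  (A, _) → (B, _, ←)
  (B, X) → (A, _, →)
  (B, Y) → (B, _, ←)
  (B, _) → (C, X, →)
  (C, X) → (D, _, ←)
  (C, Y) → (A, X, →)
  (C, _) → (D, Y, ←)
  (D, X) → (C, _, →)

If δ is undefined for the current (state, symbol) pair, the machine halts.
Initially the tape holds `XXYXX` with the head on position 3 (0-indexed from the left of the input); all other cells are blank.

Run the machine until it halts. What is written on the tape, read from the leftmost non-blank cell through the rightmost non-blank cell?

X__YX

A | XXY[X]X   read X → write X, move ←, go to B
B | XX[Y]XX   read Y → write _, move ←, go to B
B | X[X]_XX   read X → write _, move →, go to A
A | X_[_]XX   read _ → write _, move ←, go to B
B | X[_]_XX   read _ → write X, move →, go to C
C | XX[_]XX   read _ → write Y, move ←, go to D
D | X[X]YXX   read X → write _, move →, go to C
C | X_[Y]XX   read Y → write X, move →, go to A
A | X_X[X]X   read X → write X, move ←, go to B
B | X_[X]XX   read X → write _, move →, go to A
A | X__[X]X   read X → write X, move ←, go to B
B | X_[_]XX   read _ → write X, move →, go to C
C | X_X[X]X   read X → write _, move ←, go to D
D | X_[X]_X   read X → write _, move →, go to C
C | X__[_]X   read _ → write Y, move ←, go to D
D | X_[_]YX
The non-blank tape span at halt is X__YX.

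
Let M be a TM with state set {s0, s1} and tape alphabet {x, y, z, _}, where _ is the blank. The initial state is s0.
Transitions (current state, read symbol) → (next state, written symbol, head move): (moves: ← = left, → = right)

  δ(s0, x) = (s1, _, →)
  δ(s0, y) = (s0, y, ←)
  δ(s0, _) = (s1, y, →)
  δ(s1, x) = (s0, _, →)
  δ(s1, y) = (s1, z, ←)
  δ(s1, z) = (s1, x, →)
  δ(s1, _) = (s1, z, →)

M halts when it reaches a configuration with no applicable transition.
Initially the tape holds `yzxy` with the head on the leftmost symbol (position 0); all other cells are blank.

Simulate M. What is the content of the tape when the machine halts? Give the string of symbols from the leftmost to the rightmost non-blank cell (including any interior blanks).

zxx_zz

state=s0 head=0 tape=__[y]zxy   (s0,y)→(s0,y,←)
state=s0 head=-1 tape=_[_]yzxy   (s0,_)→(s1,y,→)
state=s1 head=0 tape=_y[y]zxy   (s1,y)→(s1,z,←)
state=s1 head=-1 tape=_[y]zzxy   (s1,y)→(s1,z,←)
state=s1 head=-2 tape=[_]zzzxy   (s1,_)→(s1,z,→)
state=s1 head=-1 tape=z[z]zzxy   (s1,z)→(s1,x,→)
state=s1 head=0 tape=zx[z]zxy   (s1,z)→(s1,x,→)
state=s1 head=1 tape=zxx[z]xy   (s1,z)→(s1,x,→)
state=s1 head=2 tape=zxxx[x]y   (s1,x)→(s0,_,→)
state=s0 head=3 tape=zxxx_[y]   (s0,y)→(s0,y,←)
state=s0 head=2 tape=zxxx[_]y   (s0,_)→(s1,y,→)
state=s1 head=3 tape=zxxxy[y]   (s1,y)→(s1,z,←)
state=s1 head=2 tape=zxxx[y]z   (s1,y)→(s1,z,←)
state=s1 head=1 tape=zxx[x]zz   (s1,x)→(s0,_,→)
state=s0 head=2 tape=zxx_[z]z
The non-blank tape span at halt is zxx_zz.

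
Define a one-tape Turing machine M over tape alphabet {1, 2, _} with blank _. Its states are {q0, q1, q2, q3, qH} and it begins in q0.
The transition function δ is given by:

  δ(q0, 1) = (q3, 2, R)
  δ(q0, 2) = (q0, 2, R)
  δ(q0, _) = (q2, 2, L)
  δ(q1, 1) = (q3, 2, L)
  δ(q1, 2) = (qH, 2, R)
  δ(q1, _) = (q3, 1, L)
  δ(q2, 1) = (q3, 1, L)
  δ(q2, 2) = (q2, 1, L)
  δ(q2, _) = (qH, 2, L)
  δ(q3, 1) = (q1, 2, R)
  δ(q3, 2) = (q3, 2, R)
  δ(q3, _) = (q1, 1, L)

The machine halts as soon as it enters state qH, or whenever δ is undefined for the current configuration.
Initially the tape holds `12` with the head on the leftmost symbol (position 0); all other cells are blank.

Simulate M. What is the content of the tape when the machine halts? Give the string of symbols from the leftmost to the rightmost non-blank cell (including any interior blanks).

q0 | [1]2_   read 1 → write 2, move R, go to q3
q3 | 2[2]_   read 2 → write 2, move R, go to q3
q3 | 22[_]   read _ → write 1, move L, go to q1
q1 | 2[2]1   read 2 → write 2, move R, go to qH
qH | 22[1]
The non-blank tape span at halt is 221.

221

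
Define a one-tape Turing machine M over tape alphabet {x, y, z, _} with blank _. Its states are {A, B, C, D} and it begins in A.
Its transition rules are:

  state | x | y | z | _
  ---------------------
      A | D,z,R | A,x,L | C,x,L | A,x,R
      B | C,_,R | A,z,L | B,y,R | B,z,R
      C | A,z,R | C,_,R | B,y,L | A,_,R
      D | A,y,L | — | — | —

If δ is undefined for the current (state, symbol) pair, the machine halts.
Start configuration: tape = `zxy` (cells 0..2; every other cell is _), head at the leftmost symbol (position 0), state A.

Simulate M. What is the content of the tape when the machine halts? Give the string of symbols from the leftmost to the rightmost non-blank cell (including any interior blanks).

A | _[z]xy   read z → write x, move L, go to C
C | [_]xxy   read _ → write _, move R, go to A
A | _[x]xy   read x → write z, move R, go to D
D | _z[x]y   read x → write y, move L, go to A
A | _[z]yy   read z → write x, move L, go to C
C | [_]xyy   read _ → write _, move R, go to A
A | _[x]yy   read x → write z, move R, go to D
D | _z[y]y
The non-blank tape span at halt is zyy.

zyy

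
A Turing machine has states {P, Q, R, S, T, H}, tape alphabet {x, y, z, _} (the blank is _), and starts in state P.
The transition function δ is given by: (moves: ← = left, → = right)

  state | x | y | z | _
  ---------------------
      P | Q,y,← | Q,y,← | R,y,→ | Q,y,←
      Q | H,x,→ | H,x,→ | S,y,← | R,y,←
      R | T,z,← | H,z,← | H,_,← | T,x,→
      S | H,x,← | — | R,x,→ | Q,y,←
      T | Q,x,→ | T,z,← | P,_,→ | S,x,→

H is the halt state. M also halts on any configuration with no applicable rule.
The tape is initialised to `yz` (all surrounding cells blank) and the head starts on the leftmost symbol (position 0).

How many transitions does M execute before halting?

7

state=P head=0 tape=___[y]z   (P,y)→(Q,y,←)
state=Q head=-1 tape=__[_]yz   (Q,_)→(R,y,←)
state=R head=-2 tape=_[_]yyz   (R,_)→(T,x,→)
state=T head=-1 tape=_x[y]yz   (T,y)→(T,z,←)
state=T head=-2 tape=_[x]zyz   (T,x)→(Q,x,→)
state=Q head=-1 tape=_x[z]yz   (Q,z)→(S,y,←)
state=S head=-2 tape=_[x]yyz   (S,x)→(H,x,←)
state=H head=-3 tape=[_]xyyz
M halts after 7 transitions.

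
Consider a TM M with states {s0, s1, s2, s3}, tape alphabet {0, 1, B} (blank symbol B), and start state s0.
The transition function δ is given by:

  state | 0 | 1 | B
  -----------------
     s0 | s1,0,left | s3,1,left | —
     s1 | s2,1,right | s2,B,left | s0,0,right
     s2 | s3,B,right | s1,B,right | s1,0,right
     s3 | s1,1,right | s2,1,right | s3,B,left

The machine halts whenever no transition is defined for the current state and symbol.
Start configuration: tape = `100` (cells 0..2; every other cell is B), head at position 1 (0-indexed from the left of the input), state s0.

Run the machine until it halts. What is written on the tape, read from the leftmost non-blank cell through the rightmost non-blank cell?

01B10

s0 | B1[0]0BB   read 0 → write 0, move left, go to s1
s1 | B[1]00BB   read 1 → write B, move left, go to s2
s2 | [B]B00BB   read B → write 0, move right, go to s1
s1 | 0[B]00BB   read B → write 0, move right, go to s0
s0 | 00[0]0BB   read 0 → write 0, move left, go to s1
s1 | 0[0]00BB   read 0 → write 1, move right, go to s2
s2 | 01[0]0BB   read 0 → write B, move right, go to s3
s3 | 01B[0]BB   read 0 → write 1, move right, go to s1
s1 | 01B1[B]B   read B → write 0, move right, go to s0
s0 | 01B10[B]
The non-blank tape span at halt is 01B10.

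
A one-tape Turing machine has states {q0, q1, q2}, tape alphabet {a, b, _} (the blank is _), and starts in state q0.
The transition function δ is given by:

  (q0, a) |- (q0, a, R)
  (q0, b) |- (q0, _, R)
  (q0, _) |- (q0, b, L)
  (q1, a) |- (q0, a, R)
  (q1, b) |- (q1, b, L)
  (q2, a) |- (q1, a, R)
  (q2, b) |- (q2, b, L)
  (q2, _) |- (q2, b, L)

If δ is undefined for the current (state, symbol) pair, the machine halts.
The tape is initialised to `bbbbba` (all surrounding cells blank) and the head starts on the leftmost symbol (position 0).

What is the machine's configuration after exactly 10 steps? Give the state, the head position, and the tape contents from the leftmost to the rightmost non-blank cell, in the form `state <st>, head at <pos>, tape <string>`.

state=q0 head=0 tape=[b]bbbba__   (q0,b)→(q0,_,R)
state=q0 head=1 tape=_[b]bbba__   (q0,b)→(q0,_,R)
state=q0 head=2 tape=__[b]bba__   (q0,b)→(q0,_,R)
state=q0 head=3 tape=___[b]ba__   (q0,b)→(q0,_,R)
state=q0 head=4 tape=____[b]a__   (q0,b)→(q0,_,R)
state=q0 head=5 tape=_____[a]__   (q0,a)→(q0,a,R)
state=q0 head=6 tape=_____a[_]_   (q0,_)→(q0,b,L)
state=q0 head=5 tape=_____[a]b_   (q0,a)→(q0,a,R)
state=q0 head=6 tape=_____a[b]_   (q0,b)→(q0,_,R)
state=q0 head=7 tape=_____a_[_]   (q0,_)→(q0,b,L)
state=q0 head=6 tape=_____a[_]b
After 10 steps: state q0, head at 6, tape a_b.

state q0, head at 6, tape a_b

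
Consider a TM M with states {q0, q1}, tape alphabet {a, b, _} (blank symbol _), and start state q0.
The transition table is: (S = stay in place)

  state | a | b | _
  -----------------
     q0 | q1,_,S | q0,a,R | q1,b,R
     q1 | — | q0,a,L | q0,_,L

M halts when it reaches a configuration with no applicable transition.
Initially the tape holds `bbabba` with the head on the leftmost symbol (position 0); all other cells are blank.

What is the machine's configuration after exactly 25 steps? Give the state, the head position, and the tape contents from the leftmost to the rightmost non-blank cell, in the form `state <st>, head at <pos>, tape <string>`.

state=q0 head=0 tape=_[b]babba   (q0,b)→(q0,a,R)
state=q0 head=1 tape=_a[b]abba   (q0,b)→(q0,a,R)
state=q0 head=2 tape=_aa[a]bba   (q0,a)→(q1,_,S)
state=q1 head=2 tape=_aa[_]bba   (q1,_)→(q0,_,L)
state=q0 head=1 tape=_a[a]_bba   (q0,a)→(q1,_,S)
state=q1 head=1 tape=_a[_]_bba   (q1,_)→(q0,_,L)
state=q0 head=0 tape=_[a]__bba   (q0,a)→(q1,_,S)
state=q1 head=0 tape=_[_]__bba   (q1,_)→(q0,_,L)
state=q0 head=-1 tape=[_]___bba   (q0,_)→(q1,b,R)
state=q1 head=0 tape=b[_]__bba   (q1,_)→(q0,_,L)
state=q0 head=-1 tape=[b]___bba   (q0,b)→(q0,a,R)
state=q0 head=0 tape=a[_]__bba   (q0,_)→(q1,b,R)
state=q1 head=1 tape=ab[_]_bba   (q1,_)→(q0,_,L)
state=q0 head=0 tape=a[b]__bba   (q0,b)→(q0,a,R)
state=q0 head=1 tape=aa[_]_bba   (q0,_)→(q1,b,R)
state=q1 head=2 tape=aab[_]bba   (q1,_)→(q0,_,L)
state=q0 head=1 tape=aa[b]_bba   (q0,b)→(q0,a,R)
state=q0 head=2 tape=aaa[_]bba   (q0,_)→(q1,b,R)
state=q1 head=3 tape=aaab[b]ba   (q1,b)→(q0,a,L)
state=q0 head=2 tape=aaa[b]aba   (q0,b)→(q0,a,R)
state=q0 head=3 tape=aaaa[a]ba   (q0,a)→(q1,_,S)
state=q1 head=3 tape=aaaa[_]ba   (q1,_)→(q0,_,L)
state=q0 head=2 tape=aaa[a]_ba   (q0,a)→(q1,_,S)
state=q1 head=2 tape=aaa[_]_ba   (q1,_)→(q0,_,L)
state=q0 head=1 tape=aa[a]__ba   (q0,a)→(q1,_,S)
state=q1 head=1 tape=aa[_]__ba
After 25 steps: state q1, head at 1, tape aa___ba.

state q1, head at 1, tape aa___ba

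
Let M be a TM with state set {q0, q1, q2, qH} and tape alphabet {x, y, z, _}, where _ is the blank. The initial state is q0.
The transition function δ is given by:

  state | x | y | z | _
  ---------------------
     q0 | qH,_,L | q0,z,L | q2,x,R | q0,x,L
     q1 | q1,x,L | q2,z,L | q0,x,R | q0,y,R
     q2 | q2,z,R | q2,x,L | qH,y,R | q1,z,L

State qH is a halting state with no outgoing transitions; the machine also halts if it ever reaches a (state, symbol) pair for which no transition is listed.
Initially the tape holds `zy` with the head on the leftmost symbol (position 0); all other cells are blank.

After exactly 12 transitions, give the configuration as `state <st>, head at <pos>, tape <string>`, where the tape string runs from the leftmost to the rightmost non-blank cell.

q0 | [z]y__   read z → write x, move R, go to q2
q2 | x[y]__   read y → write x, move L, go to q2
q2 | [x]x__   read x → write z, move R, go to q2
q2 | z[x]__   read x → write z, move R, go to q2
q2 | zz[_]_   read _ → write z, move L, go to q1
q1 | z[z]z_   read z → write x, move R, go to q0
q0 | zx[z]_   read z → write x, move R, go to q2
q2 | zxx[_]   read _ → write z, move L, go to q1
q1 | zx[x]z   read x → write x, move L, go to q1
q1 | z[x]xz   read x → write x, move L, go to q1
q1 | [z]xxz   read z → write x, move R, go to q0
q0 | x[x]xz   read x → write _, move L, go to qH
qH | [x]_xz
After 12 steps: state qH, head at 0, tape x_xz.

state qH, head at 0, tape x_xz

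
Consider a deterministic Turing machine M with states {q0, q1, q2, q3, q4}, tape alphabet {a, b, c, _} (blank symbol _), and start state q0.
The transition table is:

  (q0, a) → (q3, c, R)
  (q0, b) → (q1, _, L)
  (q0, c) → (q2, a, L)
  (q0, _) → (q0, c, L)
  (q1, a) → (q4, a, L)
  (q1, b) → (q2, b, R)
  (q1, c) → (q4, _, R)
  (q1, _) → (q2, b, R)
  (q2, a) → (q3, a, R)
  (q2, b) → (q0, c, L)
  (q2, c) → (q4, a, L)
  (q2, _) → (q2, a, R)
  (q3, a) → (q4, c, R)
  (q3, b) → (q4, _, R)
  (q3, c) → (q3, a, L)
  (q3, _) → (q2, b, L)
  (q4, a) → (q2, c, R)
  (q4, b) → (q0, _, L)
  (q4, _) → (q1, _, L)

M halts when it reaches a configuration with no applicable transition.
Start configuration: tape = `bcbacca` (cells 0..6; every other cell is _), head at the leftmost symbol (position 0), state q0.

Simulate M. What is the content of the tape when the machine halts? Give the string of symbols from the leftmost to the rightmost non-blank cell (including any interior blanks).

bca_caca

state=q0 head=0 tape=_[b]cbacca   (q0,b)→(q1,_,L)
state=q1 head=-1 tape=[_]_cbacca   (q1,_)→(q2,b,R)
state=q2 head=0 tape=b[_]cbacca   (q2,_)→(q2,a,R)
state=q2 head=1 tape=ba[c]bacca   (q2,c)→(q4,a,L)
state=q4 head=0 tape=b[a]abacca   (q4,a)→(q2,c,R)
state=q2 head=1 tape=bc[a]bacca   (q2,a)→(q3,a,R)
state=q3 head=2 tape=bca[b]acca   (q3,b)→(q4,_,R)
state=q4 head=3 tape=bca_[a]cca   (q4,a)→(q2,c,R)
state=q2 head=4 tape=bca_c[c]ca   (q2,c)→(q4,a,L)
state=q4 head=3 tape=bca_[c]aca
The non-blank tape span at halt is bca_caca.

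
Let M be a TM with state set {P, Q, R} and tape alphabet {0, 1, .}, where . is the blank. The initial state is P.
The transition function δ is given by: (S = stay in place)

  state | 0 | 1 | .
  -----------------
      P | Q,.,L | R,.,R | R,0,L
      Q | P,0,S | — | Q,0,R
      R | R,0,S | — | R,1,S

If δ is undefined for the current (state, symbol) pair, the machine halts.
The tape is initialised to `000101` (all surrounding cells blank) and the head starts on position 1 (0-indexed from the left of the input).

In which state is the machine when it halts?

state=P head=1 tape=..0[0]0101   (P,0)→(Q,.,L)
state=Q head=0 tape=..[0].0101   (Q,0)→(P,0,S)
state=P head=0 tape=..[0].0101   (P,0)→(Q,.,L)
state=Q head=-1 tape=.[.]..0101   (Q,.)→(Q,0,R)
state=Q head=0 tape=.0[.].0101   (Q,.)→(Q,0,R)
state=Q head=1 tape=.00[.]0101   (Q,.)→(Q,0,R)
state=Q head=2 tape=.000[0]101   (Q,0)→(P,0,S)
state=P head=2 tape=.000[0]101   (P,0)→(Q,.,L)
state=Q head=1 tape=.00[0].101   (Q,0)→(P,0,S)
state=P head=1 tape=.00[0].101   (P,0)→(Q,.,L)
state=Q head=0 tape=.0[0]..101   (Q,0)→(P,0,S)
state=P head=0 tape=.0[0]..101   (P,0)→(Q,.,L)
state=Q head=-1 tape=.[0]...101   (Q,0)→(P,0,S)
state=P head=-1 tape=.[0]...101   (P,0)→(Q,.,L)
state=Q head=-2 tape=[.]....101   (Q,.)→(Q,0,R)
state=Q head=-1 tape=0[.]...101   (Q,.)→(Q,0,R)
state=Q head=0 tape=00[.]..101   (Q,.)→(Q,0,R)
state=Q head=1 tape=000[.].101   (Q,.)→(Q,0,R)
state=Q head=2 tape=0000[.]101   (Q,.)→(Q,0,R)
state=Q head=3 tape=00000[1]01
No transition is defined for (Q, 1); M halts in state Q.

Q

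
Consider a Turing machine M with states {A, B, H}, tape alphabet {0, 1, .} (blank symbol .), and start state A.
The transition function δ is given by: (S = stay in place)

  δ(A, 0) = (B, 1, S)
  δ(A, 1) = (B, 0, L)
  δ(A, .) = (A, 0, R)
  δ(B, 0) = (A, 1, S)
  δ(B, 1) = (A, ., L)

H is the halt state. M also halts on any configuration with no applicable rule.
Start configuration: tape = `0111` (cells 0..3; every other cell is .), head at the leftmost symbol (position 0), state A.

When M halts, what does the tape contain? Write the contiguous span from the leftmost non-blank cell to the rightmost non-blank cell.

A | ..[0]111   read 0 → write 1, move S, go to B
B | ..[1]111   read 1 → write ., move L, go to A
A | .[.].111   read . → write 0, move R, go to A
A | .0[.]111   read . → write 0, move R, go to A
A | .00[1]11   read 1 → write 0, move L, go to B
B | .0[0]011   read 0 → write 1, move S, go to A
A | .0[1]011   read 1 → write 0, move L, go to B
B | .[0]0011   read 0 → write 1, move S, go to A
A | .[1]0011   read 1 → write 0, move L, go to B
B | [.]00011
The non-blank tape span at halt is 00011.

00011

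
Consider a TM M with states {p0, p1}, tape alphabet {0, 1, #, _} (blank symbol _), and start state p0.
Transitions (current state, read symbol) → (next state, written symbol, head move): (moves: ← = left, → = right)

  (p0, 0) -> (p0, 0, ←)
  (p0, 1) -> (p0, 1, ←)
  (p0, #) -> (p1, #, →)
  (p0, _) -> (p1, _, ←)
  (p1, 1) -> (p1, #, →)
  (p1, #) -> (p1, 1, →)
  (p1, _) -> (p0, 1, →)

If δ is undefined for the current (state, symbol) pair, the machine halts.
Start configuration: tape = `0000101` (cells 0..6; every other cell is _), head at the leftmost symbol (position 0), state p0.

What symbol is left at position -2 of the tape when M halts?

p0 | __[0]000101   read 0 → write 0, move ←, go to p0
p0 | _[_]0000101   read _ → write _, move ←, go to p1
p1 | [_]_0000101   read _ → write 1, move →, go to p0
p0 | 1[_]0000101   read _ → write _, move ←, go to p1
p1 | [1]_0000101   read 1 → write #, move →, go to p1
p1 | #[_]0000101   read _ → write 1, move →, go to p0
p0 | #1[0]000101   read 0 → write 0, move ←, go to p0
p0 | #[1]0000101   read 1 → write 1, move ←, go to p0
p0 | [#]10000101   read # → write #, move →, go to p1
p1 | #[1]0000101   read 1 → write #, move →, go to p1
p1 | ##[0]000101
Cell -2 holds # when M halts.

#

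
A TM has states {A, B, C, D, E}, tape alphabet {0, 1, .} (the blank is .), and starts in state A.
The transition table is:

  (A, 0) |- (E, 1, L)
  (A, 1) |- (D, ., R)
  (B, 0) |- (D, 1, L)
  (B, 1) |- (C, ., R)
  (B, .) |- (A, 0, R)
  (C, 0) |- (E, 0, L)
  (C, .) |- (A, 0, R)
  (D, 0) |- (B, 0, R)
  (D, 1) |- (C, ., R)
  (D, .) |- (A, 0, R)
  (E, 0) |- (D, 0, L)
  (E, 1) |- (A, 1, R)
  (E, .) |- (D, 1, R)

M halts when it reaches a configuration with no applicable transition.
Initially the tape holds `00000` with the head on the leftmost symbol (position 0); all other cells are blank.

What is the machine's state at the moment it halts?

state=A head=0 tape=.[0]0000..   (A,0)→(E,1,L)
state=E head=-1 tape=[.]10000..   (E,.)→(D,1,R)
state=D head=0 tape=1[1]0000..   (D,1)→(C,.,R)
state=C head=1 tape=1.[0]000..   (C,0)→(E,0,L)
state=E head=0 tape=1[.]0000..   (E,.)→(D,1,R)
state=D head=1 tape=11[0]000..   (D,0)→(B,0,R)
state=B head=2 tape=110[0]00..   (B,0)→(D,1,L)
state=D head=1 tape=11[0]100..   (D,0)→(B,0,R)
state=B head=2 tape=110[1]00..   (B,1)→(C,.,R)
state=C head=3 tape=110.[0]0..   (C,0)→(E,0,L)
state=E head=2 tape=110[.]00..   (E,.)→(D,1,R)
state=D head=3 tape=1101[0]0..   (D,0)→(B,0,R)
state=B head=4 tape=11010[0]..   (B,0)→(D,1,L)
state=D head=3 tape=1101[0]1..   (D,0)→(B,0,R)
state=B head=4 tape=11010[1]..   (B,1)→(C,.,R)
state=C head=5 tape=11010.[.].   (C,.)→(A,0,R)
state=A head=6 tape=11010.0[.]
No transition is defined for (A, .); M halts in state A.

A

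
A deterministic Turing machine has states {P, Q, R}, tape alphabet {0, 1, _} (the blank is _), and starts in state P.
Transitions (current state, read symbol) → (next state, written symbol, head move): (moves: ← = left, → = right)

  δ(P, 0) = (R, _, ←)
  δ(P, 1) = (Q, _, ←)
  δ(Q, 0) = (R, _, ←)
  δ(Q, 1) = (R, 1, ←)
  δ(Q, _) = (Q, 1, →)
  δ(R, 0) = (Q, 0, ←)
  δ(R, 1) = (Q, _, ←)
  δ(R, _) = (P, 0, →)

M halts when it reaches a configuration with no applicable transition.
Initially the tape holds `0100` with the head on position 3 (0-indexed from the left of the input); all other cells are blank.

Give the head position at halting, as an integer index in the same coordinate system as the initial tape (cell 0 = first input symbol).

state=P head=3 tape=_____010[0]   (P,0)→(R,_,←)
state=R head=2 tape=_____01[0]_   (R,0)→(Q,0,←)
state=Q head=1 tape=_____0[1]0_   (Q,1)→(R,1,←)
state=R head=0 tape=_____[0]10_   (R,0)→(Q,0,←)
state=Q head=-1 tape=____[_]010_   (Q,_)→(Q,1,→)
state=Q head=0 tape=____1[0]10_   (Q,0)→(R,_,←)
state=R head=-1 tape=____[1]_10_   (R,1)→(Q,_,←)
state=Q head=-2 tape=___[_]__10_   (Q,_)→(Q,1,→)
state=Q head=-1 tape=___1[_]_10_   (Q,_)→(Q,1,→)
state=Q head=0 tape=___11[_]10_   (Q,_)→(Q,1,→)
state=Q head=1 tape=___111[1]0_   (Q,1)→(R,1,←)
state=R head=0 tape=___11[1]10_   (R,1)→(Q,_,←)
state=Q head=-1 tape=___1[1]_10_   (Q,1)→(R,1,←)
state=R head=-2 tape=___[1]1_10_   (R,1)→(Q,_,←)
state=Q head=-3 tape=__[_]_1_10_   (Q,_)→(Q,1,→)
state=Q head=-2 tape=__1[_]1_10_   (Q,_)→(Q,1,→)
state=Q head=-1 tape=__11[1]_10_   (Q,1)→(R,1,←)
state=R head=-2 tape=__1[1]1_10_   (R,1)→(Q,_,←)
state=Q head=-3 tape=__[1]_1_10_   (Q,1)→(R,1,←)
state=R head=-4 tape=_[_]1_1_10_   (R,_)→(P,0,→)
state=P head=-3 tape=_0[1]_1_10_   (P,1)→(Q,_,←)
state=Q head=-4 tape=_[0]__1_10_   (Q,0)→(R,_,←)
state=R head=-5 tape=[_]___1_10_   (R,_)→(P,0,→)
state=P head=-4 tape=0[_]__1_10_
At halt the head is at cell -4.

-4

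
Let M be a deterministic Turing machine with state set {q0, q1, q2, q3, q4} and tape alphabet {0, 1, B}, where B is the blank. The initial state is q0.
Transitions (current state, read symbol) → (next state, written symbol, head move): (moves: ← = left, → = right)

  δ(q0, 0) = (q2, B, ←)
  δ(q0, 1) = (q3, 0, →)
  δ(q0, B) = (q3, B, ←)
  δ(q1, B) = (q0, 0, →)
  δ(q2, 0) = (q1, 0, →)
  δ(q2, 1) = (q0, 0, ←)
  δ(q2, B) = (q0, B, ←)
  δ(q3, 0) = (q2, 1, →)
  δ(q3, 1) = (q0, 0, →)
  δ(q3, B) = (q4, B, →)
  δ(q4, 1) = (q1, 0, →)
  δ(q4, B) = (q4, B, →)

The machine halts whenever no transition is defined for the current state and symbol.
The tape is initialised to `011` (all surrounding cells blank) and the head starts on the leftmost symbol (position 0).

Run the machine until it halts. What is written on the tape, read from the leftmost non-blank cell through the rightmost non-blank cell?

01

q0 | BBB[0]11   read 0 → write B, move ←, go to q2
q2 | BB[B]B11   read B → write B, move ←, go to q0
q0 | B[B]BB11   read B → write B, move ←, go to q3
q3 | [B]BBB11   read B → write B, move →, go to q4
q4 | B[B]BB11   read B → write B, move →, go to q4
q4 | BB[B]B11   read B → write B, move →, go to q4
q4 | BBB[B]11   read B → write B, move →, go to q4
q4 | BBBB[1]1   read 1 → write 0, move →, go to q1
q1 | BBBB0[1]
The non-blank tape span at halt is 01.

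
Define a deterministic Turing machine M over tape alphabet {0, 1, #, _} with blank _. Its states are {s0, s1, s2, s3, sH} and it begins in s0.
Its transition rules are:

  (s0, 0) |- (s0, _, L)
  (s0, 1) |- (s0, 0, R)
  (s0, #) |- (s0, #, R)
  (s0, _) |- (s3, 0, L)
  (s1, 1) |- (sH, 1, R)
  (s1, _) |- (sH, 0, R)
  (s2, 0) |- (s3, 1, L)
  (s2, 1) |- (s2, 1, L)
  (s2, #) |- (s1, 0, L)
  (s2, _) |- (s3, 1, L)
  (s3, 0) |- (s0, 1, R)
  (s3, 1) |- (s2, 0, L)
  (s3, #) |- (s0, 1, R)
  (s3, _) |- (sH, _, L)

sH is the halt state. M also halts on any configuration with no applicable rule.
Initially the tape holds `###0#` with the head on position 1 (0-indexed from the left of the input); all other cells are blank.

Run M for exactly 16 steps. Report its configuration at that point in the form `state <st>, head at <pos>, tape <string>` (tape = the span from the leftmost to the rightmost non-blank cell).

state s0, head at 3, tape ##0_#

state=s0 head=1 tape=#[#]#0#   (s0,#)→(s0,#,R)
state=s0 head=2 tape=##[#]0#   (s0,#)→(s0,#,R)
state=s0 head=3 tape=###[0]#   (s0,0)→(s0,_,L)
state=s0 head=2 tape=##[#]_#   (s0,#)→(s0,#,R)
state=s0 head=3 tape=###[_]#   (s0,_)→(s3,0,L)
state=s3 head=2 tape=##[#]0#   (s3,#)→(s0,1,R)
state=s0 head=3 tape=##1[0]#   (s0,0)→(s0,_,L)
state=s0 head=2 tape=##[1]_#   (s0,1)→(s0,0,R)
state=s0 head=3 tape=##0[_]#   (s0,_)→(s3,0,L)
state=s3 head=2 tape=##[0]0#   (s3,0)→(s0,1,R)
state=s0 head=3 tape=##1[0]#   (s0,0)→(s0,_,L)
state=s0 head=2 tape=##[1]_#   (s0,1)→(s0,0,R)
state=s0 head=3 tape=##0[_]#   (s0,_)→(s3,0,L)
state=s3 head=2 tape=##[0]0#   (s3,0)→(s0,1,R)
state=s0 head=3 tape=##1[0]#   (s0,0)→(s0,_,L)
state=s0 head=2 tape=##[1]_#   (s0,1)→(s0,0,R)
state=s0 head=3 tape=##0[_]#
After 16 steps: state s0, head at 3, tape ##0_#.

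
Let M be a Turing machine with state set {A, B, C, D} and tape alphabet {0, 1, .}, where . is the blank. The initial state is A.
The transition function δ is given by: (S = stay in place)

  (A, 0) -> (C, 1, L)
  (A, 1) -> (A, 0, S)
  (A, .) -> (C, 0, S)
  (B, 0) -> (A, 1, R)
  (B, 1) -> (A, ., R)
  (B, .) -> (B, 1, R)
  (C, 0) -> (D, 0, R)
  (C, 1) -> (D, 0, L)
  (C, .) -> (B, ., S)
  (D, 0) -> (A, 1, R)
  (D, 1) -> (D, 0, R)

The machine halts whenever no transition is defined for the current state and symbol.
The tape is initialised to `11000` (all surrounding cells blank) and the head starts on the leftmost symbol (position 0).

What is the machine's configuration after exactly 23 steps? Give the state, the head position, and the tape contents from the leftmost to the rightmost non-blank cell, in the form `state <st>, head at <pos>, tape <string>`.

state=A head=0 tape=.[1]1000.   (A,1)→(A,0,S)
state=A head=0 tape=.[0]1000.   (A,0)→(C,1,L)
state=C head=-1 tape=[.]11000.   (C,.)→(B,.,S)
state=B head=-1 tape=[.]11000.   (B,.)→(B,1,R)
state=B head=0 tape=1[1]1000.   (B,1)→(A,.,R)
state=A head=1 tape=1.[1]000.   (A,1)→(A,0,S)
state=A head=1 tape=1.[0]000.   (A,0)→(C,1,L)
state=C head=0 tape=1[.]1000.   (C,.)→(B,.,S)
state=B head=0 tape=1[.]1000.   (B,.)→(B,1,R)
state=B head=1 tape=11[1]000.   (B,1)→(A,.,R)
state=A head=2 tape=11.[0]00.   (A,0)→(C,1,L)
state=C head=1 tape=11[.]100.   (C,.)→(B,.,S)
state=B head=1 tape=11[.]100.   (B,.)→(B,1,R)
state=B head=2 tape=111[1]00.   (B,1)→(A,.,R)
state=A head=3 tape=111.[0]0.   (A,0)→(C,1,L)
state=C head=2 tape=111[.]10.   (C,.)→(B,.,S)
state=B head=2 tape=111[.]10.   (B,.)→(B,1,R)
state=B head=3 tape=1111[1]0.   (B,1)→(A,.,R)
state=A head=4 tape=1111.[0].   (A,0)→(C,1,L)
state=C head=3 tape=1111[.]1.   (C,.)→(B,.,S)
state=B head=3 tape=1111[.]1.   (B,.)→(B,1,R)
state=B head=4 tape=11111[1].   (B,1)→(A,.,R)
state=A head=5 tape=11111.[.]   (A,.)→(C,0,S)
state=C head=5 tape=11111.[0]
After 23 steps: state C, head at 5, tape 11111.0.

state C, head at 5, tape 11111.0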